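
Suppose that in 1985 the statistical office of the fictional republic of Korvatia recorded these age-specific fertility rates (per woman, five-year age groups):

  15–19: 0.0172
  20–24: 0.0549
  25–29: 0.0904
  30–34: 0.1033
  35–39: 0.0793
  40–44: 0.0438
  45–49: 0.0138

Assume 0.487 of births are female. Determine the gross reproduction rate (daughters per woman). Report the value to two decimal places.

0.98

Proportion female at birth = 0.487.
Sum of ASFRs = 0.0172 + 0.0549 + 0.0904 + 0.1033 + 0.0793 + 0.0438 + 0.0138 = 0.4027
TFR = 5 × 0.4027 = 2.0135
GRR = 0.487 × 2.0135 = 0.98057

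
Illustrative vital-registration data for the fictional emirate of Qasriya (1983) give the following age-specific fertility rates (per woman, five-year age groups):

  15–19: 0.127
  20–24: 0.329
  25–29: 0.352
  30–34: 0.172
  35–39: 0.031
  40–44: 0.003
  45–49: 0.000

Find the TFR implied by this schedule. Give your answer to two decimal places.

5.07

Sum of ASFRs = 0.127 + 0.329 + 0.352 + 0.172 + 0.031 + 0.003 + 0.000 = 1.014
TFR = 5 × 1.014 = 5.07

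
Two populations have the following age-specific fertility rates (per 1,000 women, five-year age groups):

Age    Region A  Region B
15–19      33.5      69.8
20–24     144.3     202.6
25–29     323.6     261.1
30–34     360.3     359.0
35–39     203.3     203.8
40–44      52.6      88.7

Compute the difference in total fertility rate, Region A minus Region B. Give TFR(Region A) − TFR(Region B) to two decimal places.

Region A:
  Sum of ASFRs = 33.5 + 144.3 + 323.6 + 360.3 + 203.3 + 52.6 = 1117.6
  TFR = 5 × 1117.6 / 1000 = 5.588
Region B:
  Sum of ASFRs = 69.8 + 202.6 + 261.1 + 359.0 + 203.8 + 88.7 = 1185.0
  TFR = 5 × 1185.0 / 1000 = 5.925
Difference = 5.588 − 5.925 = -0.337

-0.34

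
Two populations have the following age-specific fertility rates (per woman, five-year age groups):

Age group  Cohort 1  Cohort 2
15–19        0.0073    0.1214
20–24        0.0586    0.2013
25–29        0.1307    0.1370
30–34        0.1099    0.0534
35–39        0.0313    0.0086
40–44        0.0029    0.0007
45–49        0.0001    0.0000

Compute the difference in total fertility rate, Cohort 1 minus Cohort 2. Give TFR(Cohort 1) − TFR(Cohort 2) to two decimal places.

-0.91

Cohort 1:
  Sum of ASFRs = 0.0073 + 0.0586 + 0.1307 + 0.1099 + 0.0313 + 0.0029 + 0.0001 = 0.3408
  TFR = 5 × 0.3408 = 1.704
Cohort 2:
  Sum of ASFRs = 0.1214 + 0.2013 + 0.1370 + 0.0534 + 0.0086 + 0.0007 + 0.0000 = 0.5224
  TFR = 5 × 0.5224 = 2.612
Difference = 1.704 − 2.612 = -0.908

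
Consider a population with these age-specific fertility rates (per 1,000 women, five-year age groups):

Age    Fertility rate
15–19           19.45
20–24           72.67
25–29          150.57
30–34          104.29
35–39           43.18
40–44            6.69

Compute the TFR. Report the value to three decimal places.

1.984

Sum of ASFRs = 19.45 + 72.67 + 150.57 + 104.29 + 43.18 + 6.69 = 396.85
TFR = 5 × 396.85 / 1000 = 1.98425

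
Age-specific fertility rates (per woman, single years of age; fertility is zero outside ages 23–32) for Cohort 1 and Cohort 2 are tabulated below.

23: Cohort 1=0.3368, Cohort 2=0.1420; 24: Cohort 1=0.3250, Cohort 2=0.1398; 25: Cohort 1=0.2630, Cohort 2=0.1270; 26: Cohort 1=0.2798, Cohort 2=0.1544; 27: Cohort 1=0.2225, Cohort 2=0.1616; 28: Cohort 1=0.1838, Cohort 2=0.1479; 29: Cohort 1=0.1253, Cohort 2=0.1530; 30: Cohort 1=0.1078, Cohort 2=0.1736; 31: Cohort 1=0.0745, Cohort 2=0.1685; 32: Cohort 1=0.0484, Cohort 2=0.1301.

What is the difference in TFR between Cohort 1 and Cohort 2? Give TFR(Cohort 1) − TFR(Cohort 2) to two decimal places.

Cohort 1:
  Sum of ASFRs = 0.3368 + 0.3250 + 0.2630 + 0.2798 + 0.2225 + 0.1838 + 0.1253 + 0.1078 + 0.0745 + 0.0484 = 1.9669
  TFR = 1.9669
Cohort 2:
  Sum of ASFRs = 0.1420 + 0.1398 + 0.1270 + 0.1544 + 0.1616 + 0.1479 + 0.1530 + 0.1736 + 0.1685 + 0.1301 = 1.4979
  TFR = 1.4979
Difference = 1.9669 − 1.4979 = 0.469

0.47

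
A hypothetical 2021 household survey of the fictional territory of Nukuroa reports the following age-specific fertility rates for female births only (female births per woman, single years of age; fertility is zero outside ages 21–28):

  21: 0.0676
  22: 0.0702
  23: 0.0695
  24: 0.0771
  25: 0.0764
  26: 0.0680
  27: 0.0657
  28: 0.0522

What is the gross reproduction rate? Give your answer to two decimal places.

0.55

Sum of female ASFRs = 0.0676 + 0.0702 + 0.0695 + 0.0771 + 0.0764 + 0.0680 + 0.0657 + 0.0522 = 0.5467
GRR = 0.5467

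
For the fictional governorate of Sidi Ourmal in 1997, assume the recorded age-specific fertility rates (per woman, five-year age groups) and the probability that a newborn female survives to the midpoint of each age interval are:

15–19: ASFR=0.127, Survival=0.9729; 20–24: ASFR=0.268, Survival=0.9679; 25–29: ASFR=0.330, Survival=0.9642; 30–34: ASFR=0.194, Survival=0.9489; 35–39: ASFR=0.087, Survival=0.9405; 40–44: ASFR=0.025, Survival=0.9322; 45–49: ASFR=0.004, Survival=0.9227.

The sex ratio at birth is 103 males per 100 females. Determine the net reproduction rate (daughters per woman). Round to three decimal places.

Proportion female at birth = 100 / (100 + 103) = 0.49261.
Weighting each age-specific rate by interval width and survival:
  15–19: 5 × 0.127 × 0.9729 = 0.61779
  20–24: 5 × 0.268 × 0.9679 = 1.29699
  25–29: 5 × 0.330 × 0.9642 = 1.59093
  30–34: 5 × 0.194 × 0.9489 = 0.92043
  35–39: 5 × 0.087 × 0.9405 = 0.40912
  40–44: 5 × 0.025 × 0.9322 = 0.11653
  45–49: 5 × 0.004 × 0.9227 = 0.01845
Sum = 4.97024
NRR = 0.49261 × 4.97024 = 2.44839

2.448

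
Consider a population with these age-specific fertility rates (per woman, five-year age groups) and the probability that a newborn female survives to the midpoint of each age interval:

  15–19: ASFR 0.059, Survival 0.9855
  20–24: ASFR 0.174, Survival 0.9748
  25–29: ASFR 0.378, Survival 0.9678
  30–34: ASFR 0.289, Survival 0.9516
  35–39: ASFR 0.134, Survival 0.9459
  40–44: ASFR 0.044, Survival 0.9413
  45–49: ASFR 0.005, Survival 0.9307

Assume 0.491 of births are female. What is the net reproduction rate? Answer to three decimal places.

Proportion female at birth = 0.491.
Survival-weighted fertility by age (5·fₓ·Sₓ):
  15–19: 5 × 0.059 × 0.9855 = 0.29072
  20–24: 5 × 0.174 × 0.9748 = 0.84808
  25–29: 5 × 0.378 × 0.9678 = 1.82914
  30–34: 5 × 0.289 × 0.9516 = 1.37506
  35–39: 5 × 0.134 × 0.9459 = 0.63375
  40–44: 5 × 0.044 × 0.9413 = 0.20709
  45–49: 5 × 0.005 × 0.9307 = 0.02327
Sum = 5.20711
NRR = 0.491 × 5.20711 = 2.55669

2.557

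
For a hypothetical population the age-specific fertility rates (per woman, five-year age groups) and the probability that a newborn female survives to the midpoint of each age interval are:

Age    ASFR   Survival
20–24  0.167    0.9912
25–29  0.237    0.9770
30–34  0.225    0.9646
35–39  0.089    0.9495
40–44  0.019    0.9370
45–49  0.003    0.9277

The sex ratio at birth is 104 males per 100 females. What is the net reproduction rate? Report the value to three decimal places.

1.763

Proportion female at birth = 100 / (100 + 104) = 0.49020.
Survival-weighted fertility by age (5·fₓ·Sₓ):
  20–24: 5 × 0.167 × 0.9912 = 0.82765
  25–29: 5 × 0.237 × 0.9770 = 1.15775
  30–34: 5 × 0.225 × 0.9646 = 1.08518
  35–39: 5 × 0.089 × 0.9495 = 0.42253
  40–44: 5 × 0.019 × 0.9370 = 0.08902
  45–49: 5 × 0.003 × 0.9277 = 0.01392
Sum = 3.59605
NRR = 0.49020 × 3.59605 = 1.76278
NRR > 1, so each generation more than replaces itself.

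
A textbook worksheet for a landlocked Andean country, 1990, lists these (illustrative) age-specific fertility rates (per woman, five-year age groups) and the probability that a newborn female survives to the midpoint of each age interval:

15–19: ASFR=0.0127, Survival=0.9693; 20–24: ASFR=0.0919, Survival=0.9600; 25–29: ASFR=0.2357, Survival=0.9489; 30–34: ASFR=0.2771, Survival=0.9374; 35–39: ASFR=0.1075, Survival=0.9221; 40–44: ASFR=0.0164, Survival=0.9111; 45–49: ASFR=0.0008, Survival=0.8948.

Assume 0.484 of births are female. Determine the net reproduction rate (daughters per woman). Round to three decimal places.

Proportion female at birth = 0.484.
Survival-weighted fertility by age (5·fₓ·Sₓ):
  15–19: 5 × 0.0127 × 0.9693 = 0.06155
  20–24: 5 × 0.0919 × 0.9600 = 0.44112
  25–29: 5 × 0.2357 × 0.9489 = 1.11828
  30–34: 5 × 0.2771 × 0.9374 = 1.29877
  35–39: 5 × 0.1075 × 0.9221 = 0.49563
  40–44: 5 × 0.0164 × 0.9111 = 0.07471
  45–49: 5 × 0.0008 × 0.8948 = 0.00358
Sum = 3.49364
NRR = 0.484 × 3.49364 = 1.69092

1.691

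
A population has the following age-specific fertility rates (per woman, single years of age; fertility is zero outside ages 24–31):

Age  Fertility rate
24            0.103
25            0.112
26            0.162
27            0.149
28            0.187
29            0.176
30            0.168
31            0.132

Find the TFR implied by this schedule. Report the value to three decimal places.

1.189

Sum of ASFRs = 0.103 + 0.112 + 0.162 + 0.149 + 0.187 + 0.176 + 0.168 + 0.132 = 1.189
TFR = 1.189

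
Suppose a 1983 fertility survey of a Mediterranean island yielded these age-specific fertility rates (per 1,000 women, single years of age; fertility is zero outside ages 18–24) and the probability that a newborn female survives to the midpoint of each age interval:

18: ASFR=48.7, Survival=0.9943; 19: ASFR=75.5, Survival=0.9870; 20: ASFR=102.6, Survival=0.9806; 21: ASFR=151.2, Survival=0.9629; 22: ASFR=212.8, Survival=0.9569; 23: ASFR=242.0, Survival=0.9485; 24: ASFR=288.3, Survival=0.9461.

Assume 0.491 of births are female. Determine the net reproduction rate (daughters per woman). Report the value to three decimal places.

0.528

Proportion female at birth = 0.491.
Survival-weighted fertility by age (1·fₓ·Sₓ):
  18: 1 × 48.7/1000 × 0.9943 = 0.04842
  19: 1 × 75.5/1000 × 0.9870 = 0.07452
  20: 1 × 102.6/1000 × 0.9806 = 0.10061
  21: 1 × 151.2/1000 × 0.9629 = 0.14559
  22: 1 × 212.8/1000 × 0.9569 = 0.20363
  23: 1 × 242.0/1000 × 0.9485 = 0.22954
  24: 1 × 288.3/1000 × 0.9461 = 0.27276
Sum = 1.07507
NRR = 0.491 × 1.07507 = 0.52786
With NRR below 1 the population is below replacement fertility.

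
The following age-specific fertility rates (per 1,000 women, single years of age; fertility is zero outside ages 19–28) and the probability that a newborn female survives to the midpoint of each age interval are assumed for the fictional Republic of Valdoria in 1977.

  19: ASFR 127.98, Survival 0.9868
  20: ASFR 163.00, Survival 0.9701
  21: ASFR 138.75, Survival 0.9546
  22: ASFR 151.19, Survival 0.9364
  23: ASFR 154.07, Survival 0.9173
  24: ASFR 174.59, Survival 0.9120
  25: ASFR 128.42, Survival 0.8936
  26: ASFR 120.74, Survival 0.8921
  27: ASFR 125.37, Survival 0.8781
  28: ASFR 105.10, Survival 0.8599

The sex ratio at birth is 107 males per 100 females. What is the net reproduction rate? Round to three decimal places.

Proportion female at birth = 100 / (100 + 107) = 0.48309.
Weighting each age-specific rate by interval width and survival:
  19: 1 × 127.98/1000 × 0.9868 = 0.12629
  20: 1 × 163.00/1000 × 0.9701 = 0.15813
  21: 1 × 138.75/1000 × 0.9546 = 0.13245
  22: 1 × 151.19/1000 × 0.9364 = 0.14157
  23: 1 × 154.07/1000 × 0.9173 = 0.14133
  24: 1 × 174.59/1000 × 0.9120 = 0.15923
  25: 1 × 128.42/1000 × 0.8936 = 0.11476
  26: 1 × 120.74/1000 × 0.8921 = 0.10771
  27: 1 × 125.37/1000 × 0.8781 = 0.11009
  28: 1 × 105.10/1000 × 0.8599 = 0.09038
Sum = 1.28194
NRR = 0.48309 × 1.28194 = 0.61929
An NRR under 1 implies long-run decline under these rates.

0.619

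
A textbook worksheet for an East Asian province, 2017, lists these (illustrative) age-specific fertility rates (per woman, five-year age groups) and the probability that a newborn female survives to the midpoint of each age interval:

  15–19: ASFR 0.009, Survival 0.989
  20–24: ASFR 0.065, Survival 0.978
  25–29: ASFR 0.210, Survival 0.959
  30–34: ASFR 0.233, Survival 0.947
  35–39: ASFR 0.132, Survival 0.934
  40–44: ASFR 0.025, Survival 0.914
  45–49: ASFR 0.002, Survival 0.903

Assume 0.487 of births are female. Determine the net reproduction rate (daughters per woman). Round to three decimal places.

1.564

Proportion female at birth = 0.487.
Weighting each age-specific rate by interval width and survival:
  15–19: 5 × 0.009 × 0.989 = 0.04451
  20–24: 5 × 0.065 × 0.978 = 0.31785
  25–29: 5 × 0.210 × 0.959 = 1.00695
  30–34: 5 × 0.233 × 0.947 = 1.10326
  35–39: 5 × 0.132 × 0.934 = 0.61644
  40–44: 5 × 0.025 × 0.914 = 0.11425
  45–49: 5 × 0.002 × 0.903 = 0.00903
Sum = 3.21229
NRR = 0.487 × 3.21229 = 1.56439
NRR > 1, so each generation more than replaces itself.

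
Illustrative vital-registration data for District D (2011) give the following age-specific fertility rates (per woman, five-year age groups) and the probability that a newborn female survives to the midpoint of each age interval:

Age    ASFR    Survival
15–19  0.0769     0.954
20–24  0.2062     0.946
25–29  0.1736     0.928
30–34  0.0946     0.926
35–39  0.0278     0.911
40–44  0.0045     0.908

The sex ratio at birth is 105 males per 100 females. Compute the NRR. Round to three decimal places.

1.333

Proportion female at birth = 100 / (100 + 105) = 0.48780.
Weighting each age-specific rate by interval width and survival:
  15–19: 5 × 0.0769 × 0.954 = 0.36681
  20–24: 5 × 0.2062 × 0.946 = 0.97533
  25–29: 5 × 0.1736 × 0.928 = 0.80550
  30–34: 5 × 0.0946 × 0.926 = 0.43800
  35–39: 5 × 0.0278 × 0.911 = 0.12663
  40–44: 5 × 0.0045 × 0.908 = 0.02043
Sum = 2.73270
NRR = 0.48780 × 2.73270 = 1.33301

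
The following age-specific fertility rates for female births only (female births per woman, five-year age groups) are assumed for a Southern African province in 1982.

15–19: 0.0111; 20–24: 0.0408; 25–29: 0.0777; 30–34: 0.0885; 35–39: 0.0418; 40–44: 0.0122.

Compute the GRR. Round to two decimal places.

Sum of female ASFRs = 0.0111 + 0.0408 + 0.0777 + 0.0885 + 0.0418 + 0.0122 = 0.2721
GRR = 5 × 0.2721 = 1.3605

1.36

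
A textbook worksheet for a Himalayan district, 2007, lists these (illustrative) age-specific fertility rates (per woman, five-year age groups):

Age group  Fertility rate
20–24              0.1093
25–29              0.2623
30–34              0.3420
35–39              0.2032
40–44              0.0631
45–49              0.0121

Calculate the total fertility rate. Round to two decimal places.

Sum of ASFRs = 0.1093 + 0.2623 + 0.3420 + 0.2032 + 0.0631 + 0.0121 = 0.9920
TFR = 5 × 0.9920 = 4.96

4.96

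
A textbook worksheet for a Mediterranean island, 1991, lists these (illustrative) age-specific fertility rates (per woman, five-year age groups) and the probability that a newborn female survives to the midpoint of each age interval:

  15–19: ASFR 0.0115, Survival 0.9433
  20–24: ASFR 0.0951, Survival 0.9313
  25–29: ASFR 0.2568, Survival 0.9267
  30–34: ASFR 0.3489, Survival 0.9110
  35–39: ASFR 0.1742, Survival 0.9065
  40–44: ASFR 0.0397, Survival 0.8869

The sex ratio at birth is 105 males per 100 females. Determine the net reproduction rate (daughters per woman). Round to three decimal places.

2.069

Proportion female at birth = 100 / (100 + 105) = 0.48780.
Weighting each age-specific rate by interval width and survival:
  15–19: 5 × 0.0115 × 0.9433 = 0.05424
  20–24: 5 × 0.0951 × 0.9313 = 0.44283
  25–29: 5 × 0.2568 × 0.9267 = 1.18988
  30–34: 5 × 0.3489 × 0.9110 = 1.58924
  35–39: 5 × 0.1742 × 0.9065 = 0.78956
  40–44: 5 × 0.0397 × 0.8869 = 0.17605
Sum = 4.24180
NRR = 0.48780 × 4.24180 = 2.06915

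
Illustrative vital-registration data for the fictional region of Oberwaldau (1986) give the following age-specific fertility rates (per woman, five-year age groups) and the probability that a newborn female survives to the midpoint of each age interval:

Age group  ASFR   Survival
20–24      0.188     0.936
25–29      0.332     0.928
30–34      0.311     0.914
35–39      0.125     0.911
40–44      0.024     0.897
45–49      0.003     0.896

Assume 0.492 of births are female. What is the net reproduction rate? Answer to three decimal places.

Proportion female at birth = 0.492.
Per-age-group product (5 × ASFR × survival probability):
  20–24: 5 × 0.188 × 0.936 = 0.87984
  25–29: 5 × 0.332 × 0.928 = 1.54048
  30–34: 5 × 0.311 × 0.914 = 1.42127
  35–39: 5 × 0.125 × 0.911 = 0.56938
  40–44: 5 × 0.024 × 0.897 = 0.10764
  45–49: 5 × 0.003 × 0.896 = 0.01344
Sum = 4.53205
NRR = 0.492 × 4.53205 = 2.22977

2.230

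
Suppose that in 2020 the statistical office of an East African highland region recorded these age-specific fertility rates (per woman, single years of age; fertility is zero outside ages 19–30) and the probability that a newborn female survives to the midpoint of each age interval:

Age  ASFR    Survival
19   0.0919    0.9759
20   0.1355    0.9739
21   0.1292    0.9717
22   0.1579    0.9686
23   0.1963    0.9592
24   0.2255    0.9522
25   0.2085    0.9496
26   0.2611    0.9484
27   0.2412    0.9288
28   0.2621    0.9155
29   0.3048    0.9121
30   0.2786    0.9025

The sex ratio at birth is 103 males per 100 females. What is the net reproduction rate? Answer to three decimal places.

Proportion female at birth = 100 / (100 + 103) = 0.49261.
Survival-weighted fertility by age (1·fₓ·Sₓ):
  19: 1 × 0.0919 × 0.9759 = 0.08969
  20: 1 × 0.1355 × 0.9739 = 0.13196
  21: 1 × 0.1292 × 0.9717 = 0.12554
  22: 1 × 0.1579 × 0.9686 = 0.15294
  23: 1 × 0.1963 × 0.9592 = 0.18829
  24: 1 × 0.2255 × 0.9522 = 0.21472
  25: 1 × 0.2085 × 0.9496 = 0.19799
  26: 1 × 0.2611 × 0.9484 = 0.24763
  27: 1 × 0.2412 × 0.9288 = 0.22403
  28: 1 × 0.2621 × 0.9155 = 0.23995
  29: 1 × 0.3048 × 0.9121 = 0.27801
  30: 1 × 0.2786 × 0.9025 = 0.25144
Sum = 2.34219
NRR = 0.49261 × 2.34219 = 1.15379
An NRR exceeding 1 indicates intrinsic growth under these rates.

1.154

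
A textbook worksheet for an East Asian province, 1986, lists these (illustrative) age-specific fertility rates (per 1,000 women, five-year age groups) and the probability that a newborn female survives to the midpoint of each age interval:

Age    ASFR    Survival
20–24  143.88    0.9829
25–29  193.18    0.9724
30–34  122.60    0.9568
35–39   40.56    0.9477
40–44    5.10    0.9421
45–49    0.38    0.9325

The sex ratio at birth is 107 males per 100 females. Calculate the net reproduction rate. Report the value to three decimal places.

1.184

Proportion female at birth = 100 / (100 + 107) = 0.48309.
Each age group contributes 5 × ASFR × survival:
  20–24: 5 × 143.88/1000 × 0.9829 = 0.70710
  25–29: 5 × 193.18/1000 × 0.9724 = 0.93924
  30–34: 5 × 122.60/1000 × 0.9568 = 0.58652
  35–39: 5 × 40.56/1000 × 0.9477 = 0.19219
  40–44: 5 × 5.10/1000 × 0.9421 = 0.02402
  45–49: 5 × 0.38/1000 × 0.9325 = 0.00177
Sum = 2.45084
NRR = 0.48309 × 2.45084 = 1.18398
NRR > 1, so each generation more than replaces itself.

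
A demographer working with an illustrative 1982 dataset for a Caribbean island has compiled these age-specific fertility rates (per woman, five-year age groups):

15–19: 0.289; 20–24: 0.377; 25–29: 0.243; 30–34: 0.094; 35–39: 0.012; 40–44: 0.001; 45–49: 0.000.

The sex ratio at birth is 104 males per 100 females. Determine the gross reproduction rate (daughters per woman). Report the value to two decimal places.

2.49

Proportion female at birth = 100 / (100 + 104) = 0.49020.
Sum of ASFRs = 0.289 + 0.377 + 0.243 + 0.094 + 0.012 + 0.001 + 0.000 = 1.016
TFR = 5 × 1.016 = 5.08
GRR = 0.49020 × 5.08 = 2.49022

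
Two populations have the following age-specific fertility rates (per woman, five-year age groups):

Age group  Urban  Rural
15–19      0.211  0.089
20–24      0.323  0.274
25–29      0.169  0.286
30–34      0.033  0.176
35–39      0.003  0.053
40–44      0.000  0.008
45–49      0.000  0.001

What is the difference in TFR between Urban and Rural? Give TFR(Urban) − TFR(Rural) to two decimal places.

Urban:
  Sum of ASFRs = 0.211 + 0.323 + 0.169 + 0.033 + 0.003 + 0.000 + 0.000 = 0.739
  TFR = 5 × 0.739 = 3.695
Rural:
  Sum of ASFRs = 0.089 + 0.274 + 0.286 + 0.176 + 0.053 + 0.008 + 0.001 = 0.887
  TFR = 5 × 0.887 = 4.435
Difference = 3.695 − 4.435 = -0.74

-0.74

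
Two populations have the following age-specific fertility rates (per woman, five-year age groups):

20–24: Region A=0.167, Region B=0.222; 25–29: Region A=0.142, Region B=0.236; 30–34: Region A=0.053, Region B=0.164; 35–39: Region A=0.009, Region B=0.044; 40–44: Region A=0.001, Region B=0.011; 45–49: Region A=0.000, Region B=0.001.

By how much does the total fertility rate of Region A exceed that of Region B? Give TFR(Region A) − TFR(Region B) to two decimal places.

Region A:
  Sum of ASFRs = 0.167 + 0.142 + 0.053 + 0.009 + 0.001 + 0.000 = 0.372
  TFR = 5 × 0.372 = 1.86
Region B:
  Sum of ASFRs = 0.222 + 0.236 + 0.164 + 0.044 + 0.011 + 0.001 = 0.678
  TFR = 5 × 0.678 = 3.39
Difference = 1.86 − 3.39 = -1.53

-1.53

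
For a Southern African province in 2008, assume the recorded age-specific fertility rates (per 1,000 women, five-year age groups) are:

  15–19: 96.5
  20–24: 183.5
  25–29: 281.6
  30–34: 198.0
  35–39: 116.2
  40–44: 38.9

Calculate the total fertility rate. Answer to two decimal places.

4.57

Sum of ASFRs = 96.5 + 183.5 + 281.6 + 198.0 + 116.2 + 38.9 = 914.7
TFR = 5 × 914.7 / 1000 = 4.5735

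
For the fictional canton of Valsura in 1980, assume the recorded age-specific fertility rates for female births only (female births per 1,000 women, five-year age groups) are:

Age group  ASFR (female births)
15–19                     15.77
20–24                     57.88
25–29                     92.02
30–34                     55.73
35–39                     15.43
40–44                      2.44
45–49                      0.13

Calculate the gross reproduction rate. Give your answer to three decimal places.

1.197

Sum of female ASFRs = 15.77 + 57.88 + 92.02 + 55.73 + 15.43 + 2.44 + 0.13 = 239.40
GRR = 5 × 239.40 / 1000 = 1.197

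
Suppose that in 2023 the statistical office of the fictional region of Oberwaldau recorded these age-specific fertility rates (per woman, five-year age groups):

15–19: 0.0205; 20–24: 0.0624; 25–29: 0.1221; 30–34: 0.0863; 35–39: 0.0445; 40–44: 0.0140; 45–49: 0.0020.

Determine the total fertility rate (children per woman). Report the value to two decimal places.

1.76

Sum of ASFRs = 0.0205 + 0.0624 + 0.1221 + 0.0863 + 0.0445 + 0.0140 + 0.0020 = 0.3518
TFR = 5 × 0.3518 = 1.759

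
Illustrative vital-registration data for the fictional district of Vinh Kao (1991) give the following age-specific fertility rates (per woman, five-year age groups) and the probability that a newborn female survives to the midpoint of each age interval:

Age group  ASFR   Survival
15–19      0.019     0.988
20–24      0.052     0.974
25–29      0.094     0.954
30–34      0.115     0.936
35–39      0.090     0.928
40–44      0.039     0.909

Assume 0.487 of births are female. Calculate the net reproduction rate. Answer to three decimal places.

0.939

Proportion female at birth = 0.487.
Survival-weighted fertility by age (5·fₓ·Sₓ):
  15–19: 5 × 0.019 × 0.988 = 0.09386
  20–24: 5 × 0.052 × 0.974 = 0.25324
  25–29: 5 × 0.094 × 0.954 = 0.44838
  30–34: 5 × 0.115 × 0.936 = 0.53820
  35–39: 5 × 0.090 × 0.928 = 0.41760
  40–44: 5 × 0.039 × 0.909 = 0.17726
Sum = 1.92854
NRR = 0.487 × 1.92854 = 0.93920
An NRR under 1 implies long-run decline under these rates.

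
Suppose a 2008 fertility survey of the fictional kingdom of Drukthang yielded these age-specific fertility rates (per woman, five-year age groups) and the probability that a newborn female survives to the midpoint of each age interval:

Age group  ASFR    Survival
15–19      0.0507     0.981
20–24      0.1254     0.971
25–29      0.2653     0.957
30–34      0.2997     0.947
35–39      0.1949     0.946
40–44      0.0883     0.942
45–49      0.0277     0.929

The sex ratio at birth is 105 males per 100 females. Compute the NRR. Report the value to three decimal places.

2.445

Proportion female at birth = 100 / (100 + 105) = 0.48780.
Weighting each age-specific rate by interval width and survival:
  15–19: 5 × 0.0507 × 0.981 = 0.24868
  20–24: 5 × 0.1254 × 0.971 = 0.60882
  25–29: 5 × 0.2653 × 0.957 = 1.26946
  30–34: 5 × 0.2997 × 0.947 = 1.41908
  35–39: 5 × 0.1949 × 0.946 = 0.92188
  40–44: 5 × 0.0883 × 0.942 = 0.41589
  45–49: 5 × 0.0277 × 0.929 = 0.12867
Sum = 5.01248
NRR = 0.48780 × 5.01248 = 2.44509
An NRR exceeding 1 indicates intrinsic growth under these rates.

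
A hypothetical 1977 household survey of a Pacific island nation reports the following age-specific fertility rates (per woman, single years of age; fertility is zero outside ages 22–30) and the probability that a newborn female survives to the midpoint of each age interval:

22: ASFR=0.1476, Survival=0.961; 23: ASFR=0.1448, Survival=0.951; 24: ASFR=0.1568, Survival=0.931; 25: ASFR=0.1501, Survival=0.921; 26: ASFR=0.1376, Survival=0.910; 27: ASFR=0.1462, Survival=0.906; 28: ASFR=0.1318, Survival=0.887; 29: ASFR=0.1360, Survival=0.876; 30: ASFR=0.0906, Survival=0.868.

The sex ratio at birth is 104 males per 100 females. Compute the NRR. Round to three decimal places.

Proportion female at birth = 100 / (100 + 104) = 0.49020.
Weighting each age-specific rate by interval width and survival:
  22: 1 × 0.1476 × 0.961 = 0.14184
  23: 1 × 0.1448 × 0.951 = 0.13770
  24: 1 × 0.1568 × 0.931 = 0.14598
  25: 1 × 0.1501 × 0.921 = 0.13824
  26: 1 × 0.1376 × 0.910 = 0.12522
  27: 1 × 0.1462 × 0.906 = 0.13246
  28: 1 × 0.1318 × 0.887 = 0.11691
  29: 1 × 0.1360 × 0.876 = 0.11914
  30: 1 × 0.0906 × 0.868 = 0.07864
Sum = 1.13613
NRR = 0.49020 × 1.13613 = 0.55693
An NRR under 1 implies long-run decline under these rates.

0.557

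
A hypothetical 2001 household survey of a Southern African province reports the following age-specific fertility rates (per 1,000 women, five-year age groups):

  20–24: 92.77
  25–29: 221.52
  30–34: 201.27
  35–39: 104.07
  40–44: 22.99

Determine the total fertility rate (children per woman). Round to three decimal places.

3.213

Sum of ASFRs = 92.77 + 221.52 + 201.27 + 104.07 + 22.99 = 642.62
TFR = 5 × 642.62 / 1000 = 3.2131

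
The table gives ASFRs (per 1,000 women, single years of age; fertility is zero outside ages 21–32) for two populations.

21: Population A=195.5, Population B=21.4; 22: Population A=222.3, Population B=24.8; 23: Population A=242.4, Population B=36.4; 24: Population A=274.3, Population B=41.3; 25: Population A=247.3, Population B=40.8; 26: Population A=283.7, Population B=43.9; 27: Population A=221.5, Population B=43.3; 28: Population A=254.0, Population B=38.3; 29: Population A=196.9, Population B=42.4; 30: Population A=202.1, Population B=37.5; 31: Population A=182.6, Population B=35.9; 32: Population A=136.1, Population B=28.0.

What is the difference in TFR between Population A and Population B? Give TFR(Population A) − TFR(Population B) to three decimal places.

2.225

Population A:
  Sum of ASFRs = 195.5 + 222.3 + 242.4 + 274.3 + 247.3 + 283.7 + 221.5 + 254.0 + 196.9 + 202.1 + 182.6 + 136.1 = 2658.7
  TFR = 2658.7 / 1000 = 2.6587
Population B:
  Sum of ASFRs = 21.4 + 24.8 + 36.4 + 41.3 + 40.8 + 43.9 + 43.3 + 38.3 + 42.4 + 37.5 + 35.9 + 28.0 = 434.0
  TFR = 434.0 / 1000 = 0.434
Difference = 2.6587 − 0.434 = 2.2247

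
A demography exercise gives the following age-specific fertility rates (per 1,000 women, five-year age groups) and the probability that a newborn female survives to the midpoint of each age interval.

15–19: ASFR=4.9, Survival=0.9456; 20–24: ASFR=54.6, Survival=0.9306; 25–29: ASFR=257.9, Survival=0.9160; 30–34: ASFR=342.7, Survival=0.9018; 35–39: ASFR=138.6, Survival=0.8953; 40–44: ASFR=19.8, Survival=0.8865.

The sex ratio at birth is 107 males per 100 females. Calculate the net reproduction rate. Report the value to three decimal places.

1.793

Proportion female at birth = 100 / (100 + 107) = 0.48309.
Each age group contributes 5 × ASFR × survival:
  15–19: 5 × 4.9/1000 × 0.9456 = 0.02317
  20–24: 5 × 54.6/1000 × 0.9306 = 0.25405
  25–29: 5 × 257.9/1000 × 0.9160 = 1.18118
  30–34: 5 × 342.7/1000 × 0.9018 = 1.54523
  35–39: 5 × 138.6/1000 × 0.8953 = 0.62044
  40–44: 5 × 19.8/1000 × 0.8865 = 0.08776
Sum = 3.71183
NRR = 0.48309 × 3.71183 = 1.79315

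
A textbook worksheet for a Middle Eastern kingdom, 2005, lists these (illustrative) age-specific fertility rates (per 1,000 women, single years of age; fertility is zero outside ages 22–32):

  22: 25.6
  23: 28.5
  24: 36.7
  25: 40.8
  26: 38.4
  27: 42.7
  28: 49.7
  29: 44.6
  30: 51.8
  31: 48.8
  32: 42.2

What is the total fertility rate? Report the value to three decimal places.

Sum of ASFRs = 25.6 + 28.5 + 36.7 + 40.8 + 38.4 + 42.7 + 49.7 + 44.6 + 51.8 + 48.8 + 42.2 = 449.8
TFR = 449.8 / 1000 = 0.4498

0.450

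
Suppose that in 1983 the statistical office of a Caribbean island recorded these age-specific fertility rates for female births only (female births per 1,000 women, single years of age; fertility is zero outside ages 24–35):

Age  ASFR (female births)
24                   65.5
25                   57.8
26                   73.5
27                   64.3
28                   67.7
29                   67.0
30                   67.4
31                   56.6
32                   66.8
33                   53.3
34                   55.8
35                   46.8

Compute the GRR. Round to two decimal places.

0.74

Sum of female ASFRs = 65.5 + 57.8 + 73.5 + 64.3 + 67.7 + 67.0 + 67.4 + 56.6 + 66.8 + 53.3 + 55.8 + 46.8 = 742.5
GRR = 742.5 / 1000 = 0.7425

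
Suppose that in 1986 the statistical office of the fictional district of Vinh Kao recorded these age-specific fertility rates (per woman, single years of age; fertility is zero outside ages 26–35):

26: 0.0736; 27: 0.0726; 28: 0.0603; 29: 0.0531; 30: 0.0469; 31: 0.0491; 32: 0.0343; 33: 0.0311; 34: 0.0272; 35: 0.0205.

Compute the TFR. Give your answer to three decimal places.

Sum of ASFRs = 0.0736 + 0.0726 + 0.0603 + 0.0531 + 0.0469 + 0.0491 + 0.0343 + 0.0311 + 0.0272 + 0.0205 = 0.4687
TFR = 0.4687

0.469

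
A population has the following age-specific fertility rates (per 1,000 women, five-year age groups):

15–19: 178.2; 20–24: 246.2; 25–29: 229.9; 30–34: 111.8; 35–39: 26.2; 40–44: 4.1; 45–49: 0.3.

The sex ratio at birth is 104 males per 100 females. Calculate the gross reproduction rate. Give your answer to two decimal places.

1.95

Proportion female at birth = 100 / (100 + 104) = 0.49020.
Sum of ASFRs = 178.2 + 246.2 + 229.9 + 111.8 + 26.2 + 4.1 + 0.3 = 796.7
TFR = 5 × 796.7 / 1000 = 3.9835
GRR = 0.49020 × 3.9835 = 1.95271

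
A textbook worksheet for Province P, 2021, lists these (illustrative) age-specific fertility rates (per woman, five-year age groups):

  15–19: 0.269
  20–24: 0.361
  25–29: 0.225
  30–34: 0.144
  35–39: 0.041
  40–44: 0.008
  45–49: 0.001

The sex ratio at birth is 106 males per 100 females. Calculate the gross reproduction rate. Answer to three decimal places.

2.546

Proportion female at birth = 100 / (100 + 106) = 0.48544.
Sum of ASFRs = 0.269 + 0.361 + 0.225 + 0.144 + 0.041 + 0.008 + 0.001 = 1.049
TFR = 5 × 1.049 = 5.245
GRR = 0.48544 × 5.245 = 2.54613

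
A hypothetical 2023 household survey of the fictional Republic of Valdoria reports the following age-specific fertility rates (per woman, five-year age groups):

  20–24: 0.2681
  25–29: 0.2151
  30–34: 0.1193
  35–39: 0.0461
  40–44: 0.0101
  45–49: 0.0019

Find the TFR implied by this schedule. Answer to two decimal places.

Sum of ASFRs = 0.2681 + 0.2151 + 0.1193 + 0.0461 + 0.0101 + 0.0019 = 0.6606
TFR = 5 × 0.6606 = 3.303

3.30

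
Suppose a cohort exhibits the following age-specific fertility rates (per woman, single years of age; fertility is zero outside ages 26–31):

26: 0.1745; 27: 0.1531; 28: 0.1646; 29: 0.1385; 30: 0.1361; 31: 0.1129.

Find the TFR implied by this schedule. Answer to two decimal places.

0.88

Sum of ASFRs = 0.1745 + 0.1531 + 0.1646 + 0.1385 + 0.1361 + 0.1129 = 0.8797
TFR = 0.8797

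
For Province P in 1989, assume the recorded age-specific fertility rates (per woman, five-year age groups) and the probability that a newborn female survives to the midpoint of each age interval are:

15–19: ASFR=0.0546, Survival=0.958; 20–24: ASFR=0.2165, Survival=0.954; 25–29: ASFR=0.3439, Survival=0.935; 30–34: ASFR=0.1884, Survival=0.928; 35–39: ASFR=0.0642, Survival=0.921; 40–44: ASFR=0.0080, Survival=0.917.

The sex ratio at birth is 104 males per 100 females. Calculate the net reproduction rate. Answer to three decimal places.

Proportion female at birth = 100 / (100 + 104) = 0.49020.
Weighting each age-specific rate by interval width and survival:
  15–19: 5 × 0.0546 × 0.958 = 0.26153
  20–24: 5 × 0.2165 × 0.954 = 1.03271
  25–29: 5 × 0.3439 × 0.935 = 1.60773
  30–34: 5 × 0.1884 × 0.928 = 0.87418
  35–39: 5 × 0.0642 × 0.921 = 0.29564
  40–44: 5 × 0.0080 × 0.917 = 0.03668
Sum = 4.10847
NRR = 0.49020 × 4.10847 = 2.01397
With NRR above 1 the population is above replacement fertility.

2.014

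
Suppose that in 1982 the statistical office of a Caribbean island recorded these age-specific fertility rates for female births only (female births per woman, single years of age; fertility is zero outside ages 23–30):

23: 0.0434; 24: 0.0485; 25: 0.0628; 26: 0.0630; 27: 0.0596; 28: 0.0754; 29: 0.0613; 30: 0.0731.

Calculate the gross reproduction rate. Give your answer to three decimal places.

0.487

Sum of female ASFRs = 0.0434 + 0.0485 + 0.0628 + 0.0630 + 0.0596 + 0.0754 + 0.0613 + 0.0731 = 0.4871
GRR = 0.4871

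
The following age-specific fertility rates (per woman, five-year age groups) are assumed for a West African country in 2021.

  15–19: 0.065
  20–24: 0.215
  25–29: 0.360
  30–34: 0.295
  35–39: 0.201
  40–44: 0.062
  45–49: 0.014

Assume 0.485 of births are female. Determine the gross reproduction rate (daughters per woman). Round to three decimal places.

2.939

Proportion female at birth = 0.485.
Sum of ASFRs = 0.065 + 0.215 + 0.360 + 0.295 + 0.201 + 0.062 + 0.014 = 1.212
TFR = 5 × 1.212 = 6.06
GRR = 0.485 × 6.06 = 2.93910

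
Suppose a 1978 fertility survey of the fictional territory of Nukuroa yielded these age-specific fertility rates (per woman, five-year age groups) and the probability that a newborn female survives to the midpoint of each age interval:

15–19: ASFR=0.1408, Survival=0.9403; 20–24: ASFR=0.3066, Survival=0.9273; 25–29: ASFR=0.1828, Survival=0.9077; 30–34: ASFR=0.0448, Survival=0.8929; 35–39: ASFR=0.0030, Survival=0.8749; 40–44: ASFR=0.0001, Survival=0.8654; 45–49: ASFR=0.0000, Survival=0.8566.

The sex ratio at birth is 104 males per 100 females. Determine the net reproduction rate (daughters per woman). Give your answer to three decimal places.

1.533

Proportion female at birth = 100 / (100 + 104) = 0.49020.
Survival-weighted fertility by age (5·fₓ·Sₓ):
  15–19: 5 × 0.1408 × 0.9403 = 0.66197
  20–24: 5 × 0.3066 × 0.9273 = 1.42155
  25–29: 5 × 0.1828 × 0.9077 = 0.82964
  30–34: 5 × 0.0448 × 0.8929 = 0.20001
  35–39: 5 × 0.0030 × 0.8749 = 0.01312
  40–44: 5 × 0.0001 × 0.8654 = 0.00043
  45–49: 5 × 0.0000 × 0.8566 = 0.00000
Sum = 3.12672
NRR = 0.49020 × 3.12672 = 1.53272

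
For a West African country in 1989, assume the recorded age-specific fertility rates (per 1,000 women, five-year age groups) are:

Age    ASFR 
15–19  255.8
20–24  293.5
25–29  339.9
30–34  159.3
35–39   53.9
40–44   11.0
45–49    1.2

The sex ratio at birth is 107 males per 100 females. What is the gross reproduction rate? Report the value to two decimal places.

Proportion female at birth = 100 / (100 + 107) = 0.48309.
Sum of ASFRs = 255.8 + 293.5 + 339.9 + 159.3 + 53.9 + 11.0 + 1.2 = 1114.6
TFR = 5 × 1114.6 / 1000 = 5.573
GRR = 0.48309 × 5.573 = 2.69226

2.69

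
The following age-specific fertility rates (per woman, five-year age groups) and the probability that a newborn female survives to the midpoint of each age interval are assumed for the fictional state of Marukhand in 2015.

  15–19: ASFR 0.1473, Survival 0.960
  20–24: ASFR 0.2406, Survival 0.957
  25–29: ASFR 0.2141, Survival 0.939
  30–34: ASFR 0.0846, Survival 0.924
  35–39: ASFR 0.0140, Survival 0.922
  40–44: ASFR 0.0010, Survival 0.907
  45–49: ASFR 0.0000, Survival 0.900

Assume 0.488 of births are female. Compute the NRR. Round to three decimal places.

1.622

Proportion female at birth = 0.488.
Survival-weighted fertility by age (5·fₓ·Sₓ):
  15–19: 5 × 0.1473 × 0.960 = 0.70704
  20–24: 5 × 0.2406 × 0.957 = 1.15127
  25–29: 5 × 0.2141 × 0.939 = 1.00520
  30–34: 5 × 0.0846 × 0.924 = 0.39085
  35–39: 5 × 0.0140 × 0.922 = 0.06454
  40–44: 5 × 0.0010 × 0.907 = 0.00454
  45–49: 5 × 0.0000 × 0.900 = 0.00000
Sum = 3.32344
NRR = 0.488 × 3.32344 = 1.62184
NRR > 1, so each generation more than replaces itself.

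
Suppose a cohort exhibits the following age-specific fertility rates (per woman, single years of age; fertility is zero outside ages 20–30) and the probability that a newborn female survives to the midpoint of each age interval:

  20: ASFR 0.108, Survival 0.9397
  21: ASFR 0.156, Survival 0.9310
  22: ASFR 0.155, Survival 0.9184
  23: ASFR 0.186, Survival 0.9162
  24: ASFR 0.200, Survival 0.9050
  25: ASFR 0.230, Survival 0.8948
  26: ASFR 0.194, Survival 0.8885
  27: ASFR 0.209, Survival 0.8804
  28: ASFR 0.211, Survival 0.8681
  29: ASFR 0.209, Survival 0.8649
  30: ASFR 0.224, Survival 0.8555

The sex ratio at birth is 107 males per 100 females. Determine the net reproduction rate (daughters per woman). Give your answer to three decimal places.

0.898

Proportion female at birth = 100 / (100 + 107) = 0.48309.
Each age group contributes 1 × ASFR × survival:
  20: 1 × 0.108 × 0.9397 = 0.10149
  21: 1 × 0.156 × 0.9310 = 0.14524
  22: 1 × 0.155 × 0.9184 = 0.14235
  23: 1 × 0.186 × 0.9162 = 0.17041
  24: 1 × 0.200 × 0.9050 = 0.18100
  25: 1 × 0.230 × 0.8948 = 0.20580
  26: 1 × 0.194 × 0.8885 = 0.17237
  27: 1 × 0.209 × 0.8804 = 0.18400
  28: 1 × 0.211 × 0.8681 = 0.18317
  29: 1 × 0.209 × 0.8649 = 0.18076
  30: 1 × 0.224 × 0.8555 = 0.19163
Sum = 1.85822
NRR = 0.48309 × 1.85822 = 0.89769
NRR < 1, so the cohort does not fully replace itself.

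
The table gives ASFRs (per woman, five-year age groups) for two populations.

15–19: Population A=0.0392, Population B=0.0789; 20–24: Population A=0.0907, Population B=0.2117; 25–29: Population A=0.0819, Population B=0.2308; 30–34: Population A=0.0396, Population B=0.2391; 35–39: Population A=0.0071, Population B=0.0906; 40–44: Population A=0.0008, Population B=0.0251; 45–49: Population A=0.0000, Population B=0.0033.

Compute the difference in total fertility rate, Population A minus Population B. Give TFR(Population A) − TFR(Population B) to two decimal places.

-3.10

Population A:
  Sum of ASFRs = 0.0392 + 0.0907 + 0.0819 + 0.0396 + 0.0071 + 0.0008 + 0.0000 = 0.2593
  TFR = 5 × 0.2593 = 1.2965
Population B:
  Sum of ASFRs = 0.0789 + 0.2117 + 0.2308 + 0.2391 + 0.0906 + 0.0251 + 0.0033 = 0.8795
  TFR = 5 × 0.8795 = 4.3975
Difference = 1.2965 − 4.3975 = -3.101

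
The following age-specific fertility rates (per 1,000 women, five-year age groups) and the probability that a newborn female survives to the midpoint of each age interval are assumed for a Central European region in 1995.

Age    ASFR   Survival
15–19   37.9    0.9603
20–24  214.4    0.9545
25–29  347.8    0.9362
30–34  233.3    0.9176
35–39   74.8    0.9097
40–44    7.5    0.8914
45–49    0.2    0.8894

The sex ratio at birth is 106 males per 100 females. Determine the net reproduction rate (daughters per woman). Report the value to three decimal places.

2.077

Proportion female at birth = 100 / (100 + 106) = 0.48544.
Per-age-group product (5 × ASFR × survival probability):
  15–19: 5 × 37.9/1000 × 0.9603 = 0.18198
  20–24: 5 × 214.4/1000 × 0.9545 = 1.02322
  25–29: 5 × 347.8/1000 × 0.9362 = 1.62805
  30–34: 5 × 233.3/1000 × 0.9176 = 1.07038
  35–39: 5 × 74.8/1000 × 0.9097 = 0.34023
  40–44: 5 × 7.5/1000 × 0.8914 = 0.03343
  45–49: 5 × 0.2/1000 × 0.8894 = 0.00089
Sum = 4.27818
NRR = 0.48544 × 4.27818 = 2.07680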